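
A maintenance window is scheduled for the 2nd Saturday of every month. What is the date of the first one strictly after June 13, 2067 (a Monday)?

July 9, 2067

June 2067 starts on a Wednesday; its first Saturday is the 4th, so the 2nd Saturday is the 11th — June 11, 2067.
That is not after June 13, 2067, so look at July 2067.
July 2067 starts on a Friday; its first Saturday is the 2nd, so the 2nd Saturday is the 9th — July 9, 2067.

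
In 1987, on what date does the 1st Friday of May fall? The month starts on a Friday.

1987-05-01

May 1987 begins on a Friday, so the first Friday is May 1.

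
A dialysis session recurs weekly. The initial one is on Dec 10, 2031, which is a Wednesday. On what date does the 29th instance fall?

The 29th occurrence is 28 intervals after the first: 28 × 7 = 196 days after Dec 10, 2031.
Dec has 31 days — 21 days to the end of Dec leaves 175.
Jan has 31 days (144 left).
Feb has 29 days (115 left).
Mar has 31 days (84 left).
Apr has 30 days (54 left).
May has 31 days (23 left).
23 days into Jun → Jun 23, 2032.

Jun 23, 2032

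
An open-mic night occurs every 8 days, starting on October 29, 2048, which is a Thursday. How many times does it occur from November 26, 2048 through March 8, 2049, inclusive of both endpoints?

Occurrences land 8·i days after October 29, 2048 for i = 0, 1, 2, …
November 26, 2048 is 28 days after the start; 28 ÷ 8 = 3 remainder 4; since the remainder is 4, round up to i = 4. First occurrence in the window: #5 on November 30, 2048 (4×8 = 32 days in).
March 8, 2049 is 130 days after the start; 130 ÷ 8 = 16 remainder 2. Last occurrence in the window: #17 on March 6, 2049.
Occurrences #5 through #17: 13 in total.

13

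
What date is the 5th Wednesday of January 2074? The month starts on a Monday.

January 2074 begins on a Monday, so the first Wednesday is January 3 (2 days later).
The 5th Wednesday is 4 weeks later: 3 + 28 = 31.

January 31, 2074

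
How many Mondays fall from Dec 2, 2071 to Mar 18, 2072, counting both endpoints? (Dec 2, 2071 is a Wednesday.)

Dec 2, 2071 is a Wednesday; the first Monday on or after it is Dec 7, 2071 (5 days later).
From Dec 7, 2071 to Mar 18, 2072: 24 + 31 + 29 + 18 = 102 days (rest of Dec, Jan, Feb, Mar).
102 ÷ 7 = 14 full weeks with remainder 4, so 14 more Mondays after the first → 15.

15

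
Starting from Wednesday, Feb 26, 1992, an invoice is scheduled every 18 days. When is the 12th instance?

Sep 11, 1992

The 12th occurrence is 11 intervals after the first: 11 × 18 = 198 days after Feb 26, 1992.
Feb has 29 days — 3 days to the end of Feb leaves 195.
Mar has 31 days (164 left).
Apr has 30 days (134 left).
May has 31 days (103 left).
Jun has 30 days (73 left).
Jul has 31 days (42 left).
Aug has 31 days (11 left).
11 days into Sep → Sep 11, 1992.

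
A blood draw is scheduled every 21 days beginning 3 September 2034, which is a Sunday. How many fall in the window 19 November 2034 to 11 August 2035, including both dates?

13

Occurrences land 21·i days after 3 September 2034 for i = 0, 1, 2, …
19 November 2034 is 77 days after the start; 77 ÷ 21 = 3 remainder 14; since the remainder is 14, round up to i = 4. First occurrence in the window: #5 on 26 November 2034 (4×21 = 84 days in).
11 August 2035 is 342 days after the start; 342 ÷ 21 = 16 remainder 6. Last occurrence in the window: #17 on 5 August 2035.
Occurrences #5 through #17: 13 in total.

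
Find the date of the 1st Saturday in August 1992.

The first Saturday of August 1992 is August 1.

August 1, 1992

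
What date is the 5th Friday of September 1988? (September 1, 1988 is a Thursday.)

September 1988 begins on a Thursday, so the first Friday is September 2 (1 day later).
The 5th Friday is 4 weeks later: 2 + 28 = 30.

30 September 1988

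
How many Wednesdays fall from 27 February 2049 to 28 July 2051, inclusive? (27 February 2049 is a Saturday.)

27 February 2049 is a Saturday; the first Wednesday on or after it is 3 March 2049 (4 days later).
From 3 March 2049 to 28 July 2051: 303 + 365 + 209 = 877 days (rest of 2049, 2050, to 28 July 2051 in 2051).
877 ÷ 7 = 125 full weeks with remainder 2, so 125 more Wednesdays after the first → 126.

126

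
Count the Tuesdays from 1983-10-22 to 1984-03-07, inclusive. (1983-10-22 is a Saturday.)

1983-10-22 is a Saturday; the first Tuesday on or after it is 1983-10-25 (3 days later).
From 1983-10-25 to 1984-03-07: 6 + 30 + 31 + 31 + 29 + 7 = 134 days (rest of October, November, December, January, February, March).
134 ÷ 7 = 19 full weeks with remainder 1, so 19 more Tuesdays after the first → 20.

20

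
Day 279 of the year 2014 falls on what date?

Oct 6, 2014

Jan has 31 days (279 − 31 = 248 remain).
Feb has 28 days (248 − 28 = 220 remain).
Mar has 31 days (220 − 31 = 189 remain).
Apr has 30 days (189 − 30 = 159 remain).
May has 31 days (159 − 31 = 128 remain).
Jun has 30 days (128 − 30 = 98 remain).
Jul has 31 days (98 − 31 = 67 remain).
Aug has 31 days (67 − 31 = 36 remain).
Sep has 30 days (36 − 30 = 6 remain).
6 into Oct → Oct 6.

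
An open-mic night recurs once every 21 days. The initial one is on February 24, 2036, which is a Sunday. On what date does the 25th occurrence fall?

July 12, 2037

The 25th occurrence is 24 intervals after the first: 24 × 21 = 504 days after February 24, 2036.
February has 29 days — 5 days to the end of February leaves 499.
From end of February to end of 2036 is 306 days (193 left).
January has 31 days (162 left).
February has 28 days (134 left).
March has 31 days (103 left).
April has 30 days (73 left).
May has 31 days (42 left).
June has 30 days (12 left).
12 days into July → July 12, 2037.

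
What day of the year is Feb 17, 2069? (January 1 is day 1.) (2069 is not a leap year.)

48

Days in months before Feb: 31 = 31.
Plus 17 days into Feb → day 48.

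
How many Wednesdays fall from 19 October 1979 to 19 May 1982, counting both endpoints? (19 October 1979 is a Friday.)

19 October 1979 is a Friday; the first Wednesday on or after it is 24 October 1979 (5 days later).
From 24 October 1979 to 19 May 1982: 68 + 366 + 365 + 139 = 938 days (rest of 1979, 1980, 1981, to 19 May 1982 in 1982).
938 ÷ 7 = 134 full weeks with remainder 0, so 134 more Wednesdays after the first → 135.

135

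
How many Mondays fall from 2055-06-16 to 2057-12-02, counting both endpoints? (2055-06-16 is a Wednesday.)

2055-06-16 is a Wednesday; the first Monday on or after it is 2055-06-21 (5 days later).
From 2055-06-21 to 2057-12-02: 193 + 366 + 336 = 895 days (rest of 2055, 2056, to 2057-12-02 in 2057).
895 ÷ 7 = 127 full weeks with remainder 6, so 127 more Mondays after the first → 128.

128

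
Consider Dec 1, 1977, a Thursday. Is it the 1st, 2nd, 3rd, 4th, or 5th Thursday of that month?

Day 1 falls in week ⌈1/7⌉ of the month.
Days 1–7 hold the 1st Thursday, 8–14 the 2nd, 15–21 the 3rd, 22–28 the 4th, 29–31 the 5th.
1 is in the range for the 1st.

1st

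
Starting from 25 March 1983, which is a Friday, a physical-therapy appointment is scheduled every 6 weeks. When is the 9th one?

24 February 1984

The 9th occurrence is 8 intervals after the first: 8 × 42 = 336 days after 25 March 1983.
March has 31 days — 6 days to the end of March leaves 330.
April has 30 days (300 left).
May has 31 days (269 left).
June has 30 days (239 left).
July has 31 days (208 left).
August has 31 days (177 left).
September has 30 days (147 left).
October has 31 days (116 left).
November has 30 days (86 left).
December has 31 days (55 left).
January has 31 days (24 left).
24 days into February → 24 February 1984.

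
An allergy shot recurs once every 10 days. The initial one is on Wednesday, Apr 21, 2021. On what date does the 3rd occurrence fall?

The 3rd occurrence is 2 intervals after the first: 2 × 10 = 20 days after Apr 21, 2021.
Apr has 30 days — 9 days to the end of Apr leaves 11.
11 days into May → May 11, 2021.

May 11, 2021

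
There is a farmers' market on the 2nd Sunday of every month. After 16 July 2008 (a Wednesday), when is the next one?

10 August 2008

July 2008 starts on a Tuesday; its first Sunday is the 6th, so the 2nd Sunday is the 13th — 13 July 2008.
That is not after 16 July 2008, so look at August 2008.
August 2008 starts on a Friday; its first Sunday is the 3rd, so the 2nd Sunday is the 10th — 10 August 2008.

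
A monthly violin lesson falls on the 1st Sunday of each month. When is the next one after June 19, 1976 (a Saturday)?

July 4, 1976

June 1976 starts on a Tuesday, so its 1st Sunday is June 6, 1976 (5 days in).
That is not after June 19, 1976, so look at July 1976.
July 1976 starts on a Thursday, so its 1st Sunday is July 4, 1976 (3 days in).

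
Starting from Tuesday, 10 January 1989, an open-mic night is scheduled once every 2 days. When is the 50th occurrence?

The 50th occurrence is 49 intervals after the first: 49 × 2 = 98 days after 10 January 1989.
January has 31 days — 21 days to the end of January leaves 77.
February has 28 days (49 left).
March has 31 days (18 left).
18 days into April → 18 April 1989.

18 April 1989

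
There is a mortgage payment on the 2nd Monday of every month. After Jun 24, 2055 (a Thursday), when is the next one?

Jul 12, 2055

Jun 2055 starts on a Tuesday; its first Monday is the 7th, so the 2nd Monday is the 14th — Jun 14, 2055.
That is not after Jun 24, 2055, so look at Jul 2055.
Jul 2055 starts on a Thursday; its first Monday is the 5th, so the 2nd Monday is the 12th — Jul 12, 2055.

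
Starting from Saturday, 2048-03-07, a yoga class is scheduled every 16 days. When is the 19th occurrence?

2048-12-20

The 19th occurrence is 18 intervals after the first: 18 × 16 = 288 days after 2048-03-07.
March has 31 days — 24 days to the end of March leaves 264.
April has 30 days (234 left).
May has 31 days (203 left).
June has 30 days (173 left).
July has 31 days (142 left).
August has 31 days (111 left).
September has 30 days (81 left).
October has 31 days (50 left).
November has 30 days (20 left).
20 days into December → 2048-12-20.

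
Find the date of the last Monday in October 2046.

29 October 2046

October 2046 begins on a Monday, so the first Monday is October 1.
October 2046 has 31 days. Adding weeks: 1, 8, 15, 22, 29 — the last one ≤ 31 is the 29th.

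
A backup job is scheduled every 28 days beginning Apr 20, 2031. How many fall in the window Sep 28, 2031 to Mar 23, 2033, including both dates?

Occurrences land 28·i days after Apr 20, 2031 for i = 0, 1, 2, …
Sep 28, 2031 is 161 days after the start; 161 ÷ 28 = 5 remainder 21; since the remainder is 21, round up to i = 6. First occurrence in the window: #7 on Oct 5, 2031 (6×28 = 168 days in).
Mar 23, 2033 is 703 days after the start; 703 ÷ 28 = 25 remainder 3. Last occurrence in the window: #26 on Mar 20, 2033.
Occurrences #7 through #26: 20 in total.

20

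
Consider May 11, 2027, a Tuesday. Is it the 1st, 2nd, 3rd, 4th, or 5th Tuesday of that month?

Day 11 falls in week ⌈11/7⌉ of the month.
Days 1–7 hold the 1st Tuesday, 8–14 the 2nd, 15–21 the 3rd, 22–28 the 4th, 29–31 the 5th.
11 is in the range for the 2nd.

2nd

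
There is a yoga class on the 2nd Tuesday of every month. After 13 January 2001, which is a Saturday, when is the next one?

13 February 2001

January 2001 starts on a Monday; its first Tuesday is the 2nd, so the 2nd Tuesday is the 9th — 9 January 2001.
That is not after 13 January 2001, so look at February 2001.
February 2001 starts on a Thursday; its first Tuesday is the 6th, so the 2nd Tuesday is the 13th — 13 February 2001.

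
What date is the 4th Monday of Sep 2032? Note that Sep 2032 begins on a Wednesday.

Sep 27, 2032

Sep 2032 begins on a Wednesday, so the first Monday is Sep 6 (5 days later).
The 4th Monday is 3 weeks later: 6 + 21 = 27.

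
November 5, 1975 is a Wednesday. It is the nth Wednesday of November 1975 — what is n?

Day 5 falls in week ⌈5/7⌉ of the month.
Days 1–7 hold the 1st Wednesday, 8–14 the 2nd, 15–21 the 3rd, 22–28 the 4th, 29–31 the 5th.
5 is in the range for the 1st.

1st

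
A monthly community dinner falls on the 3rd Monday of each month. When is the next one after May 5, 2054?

May 2054 starts on a Friday; its first Monday is the 4th, so the 3rd Monday is the 18th — May 18, 2054.
May 18, 2054 is after May 5, 2054, so that is the next one.

May 18, 2054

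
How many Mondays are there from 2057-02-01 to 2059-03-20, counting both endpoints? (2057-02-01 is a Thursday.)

111

2057-02-01 is a Thursday; the first Monday on or after it is 2057-02-05 (4 days later).
From 2057-02-05 to 2059-03-20: 329 + 365 + 79 = 773 days (rest of 2057, 2058, to 2059-03-20 in 2059).
773 ÷ 7 = 110 full weeks with remainder 3, so 110 more Mondays after the first → 111.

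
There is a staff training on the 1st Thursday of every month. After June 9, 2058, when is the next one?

July 4, 2058

June 2058 starts on a Saturday, so its 1st Thursday is June 6, 2058 (5 days in).
That is not after June 9, 2058, so look at July 2058.
July 2058 starts on a Monday, so its 1st Thursday is July 4, 2058 (3 days in).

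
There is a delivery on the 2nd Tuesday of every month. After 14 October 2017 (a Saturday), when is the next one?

14 November 2017

October 2017 starts on a Sunday; its first Tuesday is the 3rd, so the 2nd Tuesday is the 10th — 10 October 2017.
That is not after 14 October 2017, so look at November 2017.
November 2017 starts on a Wednesday; its first Tuesday is the 7th, so the 2nd Tuesday is the 14th — 14 November 2017.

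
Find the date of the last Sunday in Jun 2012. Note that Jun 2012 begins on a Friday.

Jun 2012 begins on a Friday, so the first Sunday is Jun 3 (2 days later).
Jun 2012 has 30 days. Adding weeks: 3, 10, 17, 24 — the last one ≤ 30 is the 24th.

Jun 24, 2012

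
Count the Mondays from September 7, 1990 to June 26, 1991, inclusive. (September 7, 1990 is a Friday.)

42

September 7, 1990 is a Friday; the first Monday on or after it is September 10, 1990 (3 days later).
From September 10, 1990 to June 26, 1991: 20 + 31 + 30 + 31 + 31 + 28 + 31 + 30 + 31 + 26 = 289 days (rest of September, October, November, December, January, February, March, April, May, June).
289 ÷ 7 = 41 full weeks with remainder 2, so 41 more Mondays after the first → 42.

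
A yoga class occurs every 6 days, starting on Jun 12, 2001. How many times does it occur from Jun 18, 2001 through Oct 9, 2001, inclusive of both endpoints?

Occurrences land 6·i days after Jun 12, 2001 for i = 0, 1, 2, …
Jun 18, 2001 is 6 days after the start; 6 ÷ 6 = 1 remainder 0. First occurrence in the window: #2 on Jun 18, 2001 (1×6 = 6 days in).
Oct 9, 2001 is 119 days after the start; 119 ÷ 6 = 19 remainder 5. Last occurrence in the window: #20 on Oct 4, 2001.
Occurrences #2 through #20: 19 in total.

19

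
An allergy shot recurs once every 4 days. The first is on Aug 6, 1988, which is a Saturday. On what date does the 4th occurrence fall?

Aug 18, 1988

The 4th occurrence is 3 intervals after the first: 3 × 4 = 12 days after Aug 6, 1988.
12 days later is Aug 18, 1988.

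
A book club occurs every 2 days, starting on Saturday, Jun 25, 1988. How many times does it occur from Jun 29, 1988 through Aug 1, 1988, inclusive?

17

Occurrences land 2·i days after Jun 25, 1988 for i = 0, 1, 2, …
Jun 29, 1988 is 4 days after the start; 4 ÷ 2 = 2 remainder 0. First occurrence in the window: #3 on Jun 29, 1988 (2×2 = 4 days in).
Aug 1, 1988 is 37 days after the start; 37 ÷ 2 = 18 remainder 1. Last occurrence in the window: #19 on Jul 31, 1988.
Occurrences #3 through #19: 17 in total.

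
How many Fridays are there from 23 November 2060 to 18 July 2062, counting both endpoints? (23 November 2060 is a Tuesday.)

23 November 2060 is a Tuesday; the first Friday on or after it is 26 November 2060 (3 days later).
From 26 November 2060 to 18 July 2062: 35 + 365 + 199 = 599 days (rest of 2060, 2061, to 18 July 2062 in 2062).
599 ÷ 7 = 85 full weeks with remainder 4, so 85 more Fridays after the first → 86.

86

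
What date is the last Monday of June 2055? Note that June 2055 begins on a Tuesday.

June 2055 begins on a Tuesday, so the first Monday is June 7 (6 days later).
June 2055 has 30 days. Adding weeks: 7, 14, 21, 28 — the last one ≤ 30 is the 28th.

28 June 2055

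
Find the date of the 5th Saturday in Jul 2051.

Jul 29, 2051

Jul 2051 begins on a Saturday, so the first Saturday is Jul 1.
The 5th Saturday is 4 weeks later: 1 + 28 = 29.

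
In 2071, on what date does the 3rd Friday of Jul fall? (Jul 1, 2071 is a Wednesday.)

Jul 2071 begins on a Wednesday, so the first Friday is Jul 3 (2 days later).
The 3rd Friday is 2 weeks later: 3 + 14 = 17.

Jul 17, 2071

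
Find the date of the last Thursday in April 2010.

The first Thursday of April 2010 is April 1.
April 2010 has 30 days. Adding weeks: 1, 8, 15, 22, 29 — the last one ≤ 30 is the 29th.

29 April 2010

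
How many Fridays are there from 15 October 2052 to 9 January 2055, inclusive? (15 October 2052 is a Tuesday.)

15 October 2052 is a Tuesday; the first Friday on or after it is 18 October 2052 (3 days later).
From 18 October 2052 to 9 January 2055: 74 + 365 + 365 + 9 = 813 days (rest of 2052, 2053, 2054, to 9 January 2055 in 2055).
813 ÷ 7 = 116 full weeks with remainder 1, so 116 more Fridays after the first → 117.

117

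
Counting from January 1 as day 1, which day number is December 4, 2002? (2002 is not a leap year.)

338

Days in months before December: 31 + 28 + 31 + 30 + 31 + 30 + 31 + 31 + 30 + 31 + 30 = 334.
Plus 4 days into December → day 338.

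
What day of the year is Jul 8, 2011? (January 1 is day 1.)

189

Days in months before Jul: 31 + 28 + 31 + 30 + 31 + 30 = 181.
Plus 8 days into Jul → day 189.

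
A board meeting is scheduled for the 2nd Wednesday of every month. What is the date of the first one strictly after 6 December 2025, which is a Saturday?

10 December 2025

December 2025 starts on a Monday; its first Wednesday is the 3rd, so the 2nd Wednesday is the 10th — 10 December 2025.
10 December 2025 is after 6 December 2025, so that is the next one.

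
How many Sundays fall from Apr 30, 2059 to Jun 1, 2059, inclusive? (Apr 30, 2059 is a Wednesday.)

Apr 30, 2059 is a Wednesday; the first Sunday on or after it is May 4, 2059 (4 days later).
From May 4, 2059 to Jun 1, 2059: 27 + 1 = 28 days (rest of May, Jun).
28 ÷ 7 = 4 full weeks with remainder 0, so 4 more Sundays after the first → 5.

5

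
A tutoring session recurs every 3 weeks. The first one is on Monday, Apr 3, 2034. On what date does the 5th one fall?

The 5th occurrence is 4 intervals after the first: 4 × 21 = 84 days after Apr 3, 2034.
Apr has 30 days — 27 days to the end of Apr leaves 57.
May has 31 days (26 left).
26 days into Jun → Jun 26, 2034.

Jun 26, 2034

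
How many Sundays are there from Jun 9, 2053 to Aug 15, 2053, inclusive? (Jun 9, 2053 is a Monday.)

9

Jun 9, 2053 is a Monday; the first Sunday on or after it is Jun 15, 2053 (6 days later).
From Jun 15, 2053 to Aug 15, 2053: 15 + 31 + 15 = 61 days (rest of Jun, Jul, Aug).
61 ÷ 7 = 8 full weeks with remainder 5, so 8 more Sundays after the first → 9.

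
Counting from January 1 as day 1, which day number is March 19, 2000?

Days in months before March: 31 + 29 = 60.
Plus 19 days into March → day 79.

79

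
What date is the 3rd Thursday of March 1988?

March 1988 begins on a Tuesday, so the first Thursday is March 3 (2 days later).
The 3rd Thursday is 2 weeks later: 3 + 14 = 17.

17 March 1988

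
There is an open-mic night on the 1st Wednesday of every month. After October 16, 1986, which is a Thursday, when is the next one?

November 5, 1986

October 1986 starts on a Wednesday, so its 1st Wednesday is October 1, 1986.
That is not after October 16, 1986, so look at November 1986.
November 1986 starts on a Saturday, so its 1st Wednesday is November 5, 1986 (4 days in).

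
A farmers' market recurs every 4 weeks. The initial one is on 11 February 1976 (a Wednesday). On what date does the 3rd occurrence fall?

The 3rd occurrence is 2 intervals after the first: 2 × 28 = 56 days after 11 February 1976.
February has 29 days — 18 days to the end of February leaves 38.
March has 31 days (7 left).
7 days into April → 7 April 1976.

7 April 1976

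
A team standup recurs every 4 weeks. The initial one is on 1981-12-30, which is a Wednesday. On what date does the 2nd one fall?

1982-01-27

The 2nd occurrence is 1 interval after the first: 1 × 28 = 28 days after 1981-12-30.
December has 31 days — 1 day to the end of December leaves 27.
27 days into January → 1982-01-27.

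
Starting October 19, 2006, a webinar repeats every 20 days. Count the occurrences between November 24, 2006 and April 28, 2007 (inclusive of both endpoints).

8

Occurrences land 20·i days after October 19, 2006 for i = 0, 1, 2, …
November 24, 2006 is 36 days after the start; 36 ÷ 20 = 1 remainder 16; since the remainder is 16, round up to i = 2. First occurrence in the window: #3 on November 28, 2006 (2×20 = 40 days in).
April 28, 2007 is 191 days after the start; 191 ÷ 20 = 9 remainder 11. Last occurrence in the window: #10 on April 17, 2007.
Occurrences #3 through #10: 8 in total.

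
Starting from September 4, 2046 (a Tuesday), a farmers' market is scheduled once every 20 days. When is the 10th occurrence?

March 3, 2047

The 10th occurrence is 9 intervals after the first: 9 × 20 = 180 days after September 4, 2046.
September has 30 days — 26 days to the end of September leaves 154.
October has 31 days (123 left).
November has 30 days (93 left).
December has 31 days (62 left).
January has 31 days (31 left).
February has 28 days (3 left).
3 days into March → March 3, 2047.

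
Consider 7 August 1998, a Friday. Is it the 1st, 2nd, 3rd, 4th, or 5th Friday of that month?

1st

Day 7 falls in week ⌈7/7⌉ of the month.
Days 1–7 hold the 1st Friday, 8–14 the 2nd, 15–21 the 3rd, 22–28 the 4th, 29–31 the 5th.
7 is in the range for the 1st.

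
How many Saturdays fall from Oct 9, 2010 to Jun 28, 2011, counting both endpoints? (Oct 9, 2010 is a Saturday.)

38

Oct 9, 2010 is a Saturday; the first Saturday on or after it is Oct 9, 2010.
From Oct 9, 2010 to Jun 28, 2011: 22 + 30 + 31 + 31 + 28 + 31 + 30 + 31 + 28 = 262 days (rest of Oct, Nov, Dec, Jan, Feb, Mar, Apr, May, Jun).
262 ÷ 7 = 37 full weeks with remainder 3, so 37 more Saturdays after the first → 38.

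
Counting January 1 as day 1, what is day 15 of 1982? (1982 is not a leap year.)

Jan 15, 1982

15 into Jan → Jan 15.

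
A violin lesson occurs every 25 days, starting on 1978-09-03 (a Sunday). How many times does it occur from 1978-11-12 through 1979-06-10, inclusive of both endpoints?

Occurrences land 25·i days after 1978-09-03 for i = 0, 1, 2, …
1978-11-12 is 70 days after the start; 70 ÷ 25 = 2 remainder 20; since the remainder is 20, round up to i = 3. First occurrence in the window: #4 on 1978-11-17 (3×25 = 75 days in).
1979-06-10 is 280 days after the start; 280 ÷ 25 = 11 remainder 5. Last occurrence in the window: #12 on 1979-06-05.
Occurrences #4 through #12: 9 in total.

9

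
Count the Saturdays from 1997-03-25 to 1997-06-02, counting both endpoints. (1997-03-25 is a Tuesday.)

10

1997-03-25 is a Tuesday; the first Saturday on or after it is 1997-03-29 (4 days later).
From 1997-03-29 to 1997-06-02: 2 + 30 + 31 + 2 = 65 days (rest of March, April, May, June).
65 ÷ 7 = 9 full weeks with remainder 2, so 9 more Saturdays after the first → 10.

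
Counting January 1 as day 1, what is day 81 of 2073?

2073-03-22

January has 31 days (81 − 31 = 50 remain).
February has 28 days (50 − 28 = 22 remain).
22 into March → March 22.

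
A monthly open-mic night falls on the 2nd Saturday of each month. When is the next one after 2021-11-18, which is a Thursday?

November 2021 starts on a Monday; its first Saturday is the 6th, so the 2nd Saturday is the 13th — 2021-11-13.
That is not after 2021-11-18, so look at December 2021.
December 2021 starts on a Wednesday; its first Saturday is the 4th, so the 2nd Saturday is the 11th — 2021-12-11.

2021-12-11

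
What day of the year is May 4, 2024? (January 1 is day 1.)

Days in months before May: 31 + 29 + 31 + 30 = 121.
Plus 4 days into May → day 125.

125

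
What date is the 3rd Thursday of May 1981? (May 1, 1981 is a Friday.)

May 1981 begins on a Friday, so the first Thursday is May 7 (6 days later).
The 3rd Thursday is 2 weeks later: 7 + 14 = 21.

May 21, 1981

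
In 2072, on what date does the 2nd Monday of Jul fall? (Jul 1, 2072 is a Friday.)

Jul 2072 begins on a Friday, so the first Monday is Jul 4 (3 days later).
The 2nd Monday is 1 weeks later: 4 + 7 = 11.

Jul 11, 2072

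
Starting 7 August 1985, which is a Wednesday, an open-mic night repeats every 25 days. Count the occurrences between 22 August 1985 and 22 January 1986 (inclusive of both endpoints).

6

Occurrences land 25·i days after 7 August 1985 for i = 0, 1, 2, …
22 August 1985 is 15 days after the start; 15 ÷ 25 = 0 remainder 15; since the remainder is 15, round up to i = 1. First occurrence in the window: #2 on 1 September 1985 (1×25 = 25 days in).
22 January 1986 is 168 days after the start; 168 ÷ 25 = 6 remainder 18. Last occurrence in the window: #7 on 4 January 1986.
Occurrences #2 through #7: 6 in total.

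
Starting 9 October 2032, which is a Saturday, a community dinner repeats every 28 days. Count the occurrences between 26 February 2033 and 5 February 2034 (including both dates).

Occurrences land 28·i days after 9 October 2032 for i = 0, 1, 2, …
26 February 2033 is 140 days after the start; 140 ÷ 28 = 5 remainder 0. First occurrence in the window: #6 on 26 February 2033 (5×28 = 140 days in).
5 February 2034 is 484 days after the start; 484 ÷ 28 = 17 remainder 8. Last occurrence in the window: #18 on 28 January 2034.
Occurrences #6 through #18: 13 in total.

13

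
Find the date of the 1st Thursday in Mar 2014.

Mar 2014 begins on a Saturday, so the first Thursday is Mar 6 (5 days later).

Mar 6, 2014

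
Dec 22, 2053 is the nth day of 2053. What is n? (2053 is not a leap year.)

356

Days in months before Dec: 31 + 28 + 31 + 30 + 31 + 30 + 31 + 31 + 30 + 31 + 30 = 334.
Plus 22 days into Dec → day 356.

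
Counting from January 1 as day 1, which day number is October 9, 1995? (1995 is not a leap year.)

282

Days in months before October: 31 + 28 + 31 + 30 + 31 + 30 + 31 + 31 + 30 = 273.
Plus 9 days into October → day 282.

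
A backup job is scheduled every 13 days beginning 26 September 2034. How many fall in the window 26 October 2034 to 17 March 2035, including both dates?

11

Occurrences land 13·i days after 26 September 2034 for i = 0, 1, 2, …
26 October 2034 is 30 days after the start; 30 ÷ 13 = 2 remainder 4; since the remainder is 4, round up to i = 3. First occurrence in the window: #4 on 4 November 2034 (3×13 = 39 days in).
17 March 2035 is 172 days after the start; 172 ÷ 13 = 13 remainder 3. Last occurrence in the window: #14 on 14 March 2035.
Occurrences #4 through #14: 11 in total.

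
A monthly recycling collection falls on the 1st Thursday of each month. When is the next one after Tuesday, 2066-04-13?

2066-05-06

April 2066 starts on a Thursday, so its 1st Thursday is 2066-04-01.
That is not after 2066-04-13, so look at May 2066.
May 2066 starts on a Saturday, so its 1st Thursday is 2066-05-06 (5 days in).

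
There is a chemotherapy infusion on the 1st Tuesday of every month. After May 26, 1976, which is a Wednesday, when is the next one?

Jun 1, 1976

May 1976 starts on a Saturday, so its 1st Tuesday is May 4, 1976 (3 days in).
That is not after May 26, 1976, so look at Jun 1976.
Jun 1976 starts on a Tuesday, so its 1st Tuesday is Jun 1, 1976.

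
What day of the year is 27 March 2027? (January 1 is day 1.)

Days in months before March: 31 + 28 = 59.
Plus 27 days into March → day 86.

86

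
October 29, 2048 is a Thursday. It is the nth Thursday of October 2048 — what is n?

Day 29 falls in week ⌈29/7⌉ of the month.
Days 1–7 hold the 1st Thursday, 8–14 the 2nd, 15–21 the 3rd, 22–28 the 4th, 29–31 the 5th.
29 is in the range for the 5th.

5th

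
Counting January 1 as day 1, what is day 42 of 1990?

January has 31 days (42 − 31 = 11 remain).
11 into February → February 11.

11 February 1990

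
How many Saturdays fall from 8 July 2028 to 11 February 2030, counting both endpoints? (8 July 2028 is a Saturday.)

8 July 2028 is a Saturday; the first Saturday on or after it is 8 July 2028.
From 8 July 2028 to 11 February 2030: 176 + 365 + 42 = 583 days (rest of 2028, 2029, to 11 February 2030 in 2030).
583 ÷ 7 = 83 full weeks with remainder 2, so 83 more Saturdays after the first → 84.

84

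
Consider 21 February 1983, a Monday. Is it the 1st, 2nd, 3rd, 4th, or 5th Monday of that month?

Day 21 falls in week ⌈21/7⌉ of the month.
Days 1–7 hold the 1st Monday, 8–14 the 2nd, 15–21 the 3rd, 22–28 the 4th, 29–31 the 5th.
21 is in the range for the 3rd.

3rd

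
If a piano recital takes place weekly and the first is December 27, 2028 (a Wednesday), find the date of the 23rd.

May 30, 2029

The 23rd occurrence is 22 intervals after the first: 22 × 7 = 154 days after December 27, 2028.
December has 31 days — 4 days to the end of December leaves 150.
January has 31 days (119 left).
February has 28 days (91 left).
March has 31 days (60 left).
April has 30 days (30 left).
30 days into May → May 30, 2029.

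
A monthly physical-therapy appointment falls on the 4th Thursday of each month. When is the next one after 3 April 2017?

27 April 2017

April 2017 starts on a Saturday; its first Thursday is the 6th, so the 4th Thursday is the 27th — 27 April 2017.
27 April 2017 is after 3 April 2017, so that is the next one.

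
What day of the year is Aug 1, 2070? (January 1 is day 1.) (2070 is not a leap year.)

213

Days in months before Aug: 31 + 28 + 31 + 30 + 31 + 30 + 31 = 212.
Plus 1 day into Aug → day 213.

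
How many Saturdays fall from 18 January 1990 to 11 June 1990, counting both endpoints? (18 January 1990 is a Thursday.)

18 January 1990 is a Thursday; the first Saturday on or after it is 20 January 1990 (2 days later).
From 20 January 1990 to 11 June 1990: 11 + 28 + 31 + 30 + 31 + 11 = 142 days (rest of January, February, March, April, May, June).
142 ÷ 7 = 20 full weeks with remainder 2, so 20 more Saturdays after the first → 21.

21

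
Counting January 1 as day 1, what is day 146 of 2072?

January has 31 days (146 − 31 = 115 remain).
February has 29 days (115 − 29 = 86 remain).
March has 31 days (86 − 31 = 55 remain).
April has 30 days (55 − 30 = 25 remain).
25 into May → May 25.

May 25, 2072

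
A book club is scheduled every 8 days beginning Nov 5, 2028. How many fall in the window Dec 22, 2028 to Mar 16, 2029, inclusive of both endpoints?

Occurrences land 8·i days after Nov 5, 2028 for i = 0, 1, 2, …
Dec 22, 2028 is 47 days after the start; 47 ÷ 8 = 5 remainder 7; since the remainder is 7, round up to i = 6. First occurrence in the window: #7 on Dec 23, 2028 (6×8 = 48 days in).
Mar 16, 2029 is 131 days after the start; 131 ÷ 8 = 16 remainder 3. Last occurrence in the window: #17 on Mar 13, 2029.
Occurrences #7 through #17: 11 in total.

11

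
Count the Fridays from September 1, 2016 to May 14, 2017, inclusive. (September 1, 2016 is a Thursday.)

37

September 1, 2016 is a Thursday; the first Friday on or after it is September 2, 2016 (1 day later).
From September 2, 2016 to May 14, 2017: 28 + 31 + 30 + 31 + 31 + 28 + 31 + 30 + 14 = 254 days (rest of September, October, November, December, January, February, March, April, May).
254 ÷ 7 = 36 full weeks with remainder 2, so 36 more Fridays after the first → 37.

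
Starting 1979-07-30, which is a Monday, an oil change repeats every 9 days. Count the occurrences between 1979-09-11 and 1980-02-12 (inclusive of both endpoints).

Occurrences land 9·i days after 1979-07-30 for i = 0, 1, 2, …
1979-09-11 is 43 days after the start; 43 ÷ 9 = 4 remainder 7; since the remainder is 7, round up to i = 5. First occurrence in the window: #6 on 1979-09-13 (5×9 = 45 days in).
1980-02-12 is 197 days after the start; 197 ÷ 9 = 21 remainder 8. Last occurrence in the window: #22 on 1980-02-04.
Occurrences #6 through #22: 17 in total.

17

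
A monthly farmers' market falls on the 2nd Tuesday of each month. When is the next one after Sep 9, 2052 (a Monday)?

Sep 10, 2052

Sep 2052 starts on a Sunday; its first Tuesday is the 3rd, so the 2nd Tuesday is the 10th — Sep 10, 2052.
Sep 10, 2052 is after Sep 9, 2052, so that is the next one.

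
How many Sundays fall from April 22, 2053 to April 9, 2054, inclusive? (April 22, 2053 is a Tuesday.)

April 22, 2053 is a Tuesday; the first Sunday on or after it is April 27, 2053 (5 days later).
From April 27, 2053 to April 9, 2054: 248 + 99 = 347 days (rest of 2053, to April 9, 2054 in 2054).
347 ÷ 7 = 49 full weeks with remainder 4, so 49 more Sundays after the first → 50.

50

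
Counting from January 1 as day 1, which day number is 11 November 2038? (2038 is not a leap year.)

Days in months before November: 31 + 28 + 31 + 30 + 31 + 30 + 31 + 31 + 30 + 31 = 304.
Plus 11 days into November → day 315.

315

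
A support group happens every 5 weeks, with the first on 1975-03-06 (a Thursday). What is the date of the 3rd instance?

1975-05-15

The 3rd occurrence is 2 intervals after the first: 2 × 35 = 70 days after 1975-03-06.
March has 31 days — 25 days to the end of March leaves 45.
April has 30 days (15 left).
15 days into May → 1975-05-15.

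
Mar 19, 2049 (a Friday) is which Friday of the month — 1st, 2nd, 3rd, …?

3rd

Day 19 falls in week ⌈19/7⌉ of the month.
Days 1–7 hold the 1st Friday, 8–14 the 2nd, 15–21 the 3rd, 22–28 the 4th, 29–31 the 5th.
19 is in the range for the 3rd.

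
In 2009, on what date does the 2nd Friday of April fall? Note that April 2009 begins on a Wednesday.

April 2009 begins on a Wednesday, so the first Friday is April 3 (2 days later).
The 2nd Friday is 1 weeks later: 3 + 7 = 10.

2009-04-10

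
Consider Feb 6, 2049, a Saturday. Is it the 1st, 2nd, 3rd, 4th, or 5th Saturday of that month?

Day 6 falls in week ⌈6/7⌉ of the month.
Days 1–7 hold the 1st Saturday, 8–14 the 2nd, 15–21 the 3rd, 22–28 the 4th, 29–31 the 5th.
6 is in the range for the 1st.

1st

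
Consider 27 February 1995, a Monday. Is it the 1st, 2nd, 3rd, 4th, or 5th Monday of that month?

Day 27 falls in week ⌈27/7⌉ of the month.
Days 1–7 hold the 1st Monday, 8–14 the 2nd, 15–21 the 3rd, 22–28 the 4th, 29–31 the 5th.
27 is in the range for the 4th.

4th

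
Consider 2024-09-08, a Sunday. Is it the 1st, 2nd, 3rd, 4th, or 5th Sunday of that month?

2nd

Day 8 falls in week ⌈8/7⌉ of the month.
Days 1–7 hold the 1st Sunday, 8–14 the 2nd, 15–21 the 3rd, 22–28 the 4th, 29–31 the 5th.
8 is in the range for the 2nd.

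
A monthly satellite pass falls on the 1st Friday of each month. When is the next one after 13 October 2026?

October 2026 starts on a Thursday, so its 1st Friday is 2 October 2026 (1 day in).
That is not after 13 October 2026, so look at November 2026.
November 2026 starts on a Sunday, so its 1st Friday is 6 November 2026 (5 days in).

6 November 2026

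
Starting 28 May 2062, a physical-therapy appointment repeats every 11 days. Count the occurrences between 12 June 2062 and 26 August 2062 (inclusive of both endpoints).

Occurrences land 11·i days after 28 May 2062 for i = 0, 1, 2, …
12 June 2062 is 15 days after the start; 15 ÷ 11 = 1 remainder 4; since the remainder is 4, round up to i = 2. First occurrence in the window: #3 on 19 June 2062 (2×11 = 22 days in).
26 August 2062 is 90 days after the start; 90 ÷ 11 = 8 remainder 2. Last occurrence in the window: #9 on 24 August 2062.
Occurrences #3 through #9: 7 in total.

7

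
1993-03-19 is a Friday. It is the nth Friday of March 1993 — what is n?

Day 19 falls in week ⌈19/7⌉ of the month.
Days 1–7 hold the 1st Friday, 8–14 the 2nd, 15–21 the 3rd, 22–28 the 4th, 29–31 the 5th.
19 is in the range for the 3rd.

3rd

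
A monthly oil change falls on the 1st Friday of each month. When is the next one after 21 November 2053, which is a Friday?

November 2053 starts on a Saturday, so its 1st Friday is 7 November 2053 (6 days in).
That is not after 21 November 2053, so look at December 2053.
December 2053 starts on a Monday, so its 1st Friday is 5 December 2053 (4 days in).

5 December 2053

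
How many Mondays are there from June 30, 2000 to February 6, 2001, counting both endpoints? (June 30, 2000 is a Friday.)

June 30, 2000 is a Friday; the first Monday on or after it is July 3, 2000 (3 days later).
From July 3, 2000 to February 6, 2001: 28 + 31 + 30 + 31 + 30 + 31 + 31 + 6 = 218 days (rest of July, August, September, October, November, December, January, February).
218 ÷ 7 = 31 full weeks with remainder 1, so 31 more Mondays after the first → 32.

32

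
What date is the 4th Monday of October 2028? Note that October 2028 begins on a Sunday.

23 October 2028

October 2028 begins on a Sunday, so the first Monday is October 2 (1 day later).
The 4th Monday is 3 weeks later: 2 + 21 = 23.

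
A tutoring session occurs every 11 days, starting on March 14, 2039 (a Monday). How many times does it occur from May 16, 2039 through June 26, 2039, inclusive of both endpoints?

Occurrences land 11·i days after March 14, 2039 for i = 0, 1, 2, …
May 16, 2039 is 63 days after the start; 63 ÷ 11 = 5 remainder 8; since the remainder is 8, round up to i = 6. First occurrence in the window: #7 on May 19, 2039 (6×11 = 66 days in).
June 26, 2039 is 104 days after the start; 104 ÷ 11 = 9 remainder 5. Last occurrence in the window: #10 on June 21, 2039.
Occurrences #7 through #10: 4 in total.

4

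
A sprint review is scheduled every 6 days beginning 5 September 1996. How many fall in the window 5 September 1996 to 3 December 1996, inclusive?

15

Occurrences land 6·i days after 5 September 1996 for i = 0, 1, 2, …
The window opens on the start date, so the first occurrence inside is #1 on 5 September 1996.
3 December 1996 is 89 days after the start; 89 ÷ 6 = 14 remainder 5. Last occurrence in the window: #15 on 28 November 1996.
Occurrences #1 through #15: 15 in total.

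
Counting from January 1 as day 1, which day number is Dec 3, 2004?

Days in months before Dec: 31 + 29 + 31 + 30 + 31 + 30 + 31 + 31 + 30 + 31 + 30 = 335.
Plus 3 days into Dec → day 338.

338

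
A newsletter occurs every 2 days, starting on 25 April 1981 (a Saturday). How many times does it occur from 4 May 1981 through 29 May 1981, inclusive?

13

Occurrences land 2·i days after 25 April 1981 for i = 0, 1, 2, …
4 May 1981 is 9 days after the start; 9 ÷ 2 = 4 remainder 1; since the remainder is 1, round up to i = 5. First occurrence in the window: #6 on 5 May 1981 (5×2 = 10 days in).
29 May 1981 is 34 days after the start; 34 ÷ 2 = 17 remainder 0. Last occurrence in the window: #18 on 29 May 1981.
Occurrences #6 through #18: 13 in total.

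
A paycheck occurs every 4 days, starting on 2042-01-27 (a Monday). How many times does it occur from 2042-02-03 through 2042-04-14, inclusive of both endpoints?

Occurrences land 4·i days after 2042-01-27 for i = 0, 1, 2, …
2042-02-03 is 7 days after the start; 7 ÷ 4 = 1 remainder 3; since the remainder is 3, round up to i = 2. First occurrence in the window: #3 on 2042-02-04 (2×4 = 8 days in).
2042-04-14 is 77 days after the start; 77 ÷ 4 = 19 remainder 1. Last occurrence in the window: #20 on 2042-04-13.
Occurrences #3 through #20: 18 in total.

18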